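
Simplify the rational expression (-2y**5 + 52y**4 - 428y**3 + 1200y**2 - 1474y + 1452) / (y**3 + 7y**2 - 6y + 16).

By polynomial division,
  -2y**5 + 52y**4 - 428y**3 + 1200y**2 - 1474y + 1452 = (-2y**2 + 66y - 902)(y**3 + 7y**2 - 6y + 16) + (7942y**2 - 7942y + 15884)
  y**3 + 7y**2 - 6y + 16 = ((1/7942)y + 4/3971)(7942y**2 - 7942y + 15884) + (0)
Last nonzero remainder: 7942y**2 - 7942y + 15884. Dividing through by 7942 gives the monic gcd y**2 - y + 2.
Cancel y**2 - y + 2 from numerator and denominator to get the reduced form.

(-2y**3 + 50y**2 - 374y + 726)/(y + 8)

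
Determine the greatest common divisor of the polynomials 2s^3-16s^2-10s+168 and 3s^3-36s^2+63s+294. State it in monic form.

s-7

Euclidean algorithm in ℚ[s]:
  2s^3-16s^2-10s+168 = (2/3)(3s^3-36s^2+63s+294) + (8s^2-52s-28)
  3s^3-36s^2+63s+294 = ((3/8)s-33/16)(8s^2-52s-28) + (-(135/4)s+945/4)
  8s^2-52s-28 = (-(32/135)s-16/135)(-(135/4)s+945/4) + (0)
Last nonzero remainder: -(135/4)s+945/4. Dividing through by -135/4 gives the monic gcd s-7.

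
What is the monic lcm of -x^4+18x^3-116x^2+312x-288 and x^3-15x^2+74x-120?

Repeated division with remainder:
  -x^4+18x^3-116x^2+312x-288 = (-x+3)(x^3-15x^2+74x-120) + (3x^2-30x+72)
  x^3-15x^2+74x-120 = ((1/3)x-5/3)(3x^2-30x+72) + (0)
Last nonzero remainder: 3x^2-30x+72. Dividing through by 3 gives the monic gcd x^2-10x+24.
Then lcm(f, g) = f·g / gcd(f, g); expanding and making the result monic gives the answer.

x^5-23x^4+206x^3-892x^2+1848x-1440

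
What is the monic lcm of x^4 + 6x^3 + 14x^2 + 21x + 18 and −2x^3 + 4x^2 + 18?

x^5 + 3x^4 − 4x^3 − 21x^2 − 45x − 54

Euclidean algorithm in ℚ[x]:
  x^4 + 6x^3 + 14x^2 + 21x + 18 = (−(1/2)x − 4)(−2x^3 + 4x^2 + 18) + (30x^2 + 30x + 90)
  −2x^3 + 4x^2 + 18 = (−(1/15)x + 1/5)(30x^2 + 30x + 90) + (0)
Last nonzero remainder: 30x^2 + 30x + 90. Dividing through by 30 gives the monic gcd x^2 + x + 3.
Then lcm(f, g) = f·g / gcd(f, g); expanding and making the result monic gives the answer.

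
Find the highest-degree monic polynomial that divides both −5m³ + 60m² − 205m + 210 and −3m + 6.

Euclidean algorithm in ℚ[m]:
  −5m³ + 60m² − 205m + 210 = ((5/3)m² − (50/3)m + 35)(−3m + 6) + (0)
Last nonzero remainder: −3m + 6. Dividing through by −3 gives the monic gcd m − 2.

m − 2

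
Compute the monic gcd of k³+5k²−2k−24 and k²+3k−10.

k−2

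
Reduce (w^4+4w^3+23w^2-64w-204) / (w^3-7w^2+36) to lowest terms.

(w^2+5w+34)/(w-6)

Euclidean algorithm in ℚ[w]:
  w^4+4w^3+23w^2-64w-204 = (w+11)(w^3-7w^2+36) + (100w^2-100w-600)
  w^3-7w^2+36 = ((1/100)w-3/50)(100w^2-100w-600) + (0)
Last nonzero remainder: 100w^2-100w-600. Dividing through by 100 gives the monic gcd w^2-w-6.
Cancel w^2-w-6 from numerator and denominator to get the reduced form.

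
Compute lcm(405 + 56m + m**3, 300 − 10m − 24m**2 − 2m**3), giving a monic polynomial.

Euclidean algorithm in ℚ[m]:
  m**3 + 56m + 405 = (−1/2)(−2m**3 − 24m**2 − 10m + 300) + (−12m**2 + 51m + 555)
  −2m**3 − 24m**2 − 10m + 300 = ((1/6)m + 65/24)(−12m**2 + 51m + 555) + (−(1925/8)m − 9625/8)
  −12m**2 + 51m + 555 = ((96/1925)m − 888/1925)(−(1925/8)m − 9625/8) + (0)
Last nonzero remainder: −(1925/8)m − 9625/8. Dividing through by −1925/8 gives the monic gcd m + 5.
Then lcm(f, g) = f·g / gcd(f, g); expanding and making the result monic gives the answer.

−12150 + 1155m + 797m**2 + 26m**3 + 7m**4 + m**5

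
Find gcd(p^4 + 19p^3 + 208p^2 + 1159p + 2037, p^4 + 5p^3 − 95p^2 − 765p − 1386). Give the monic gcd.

Euclidean algorithm in ℚ[p]:
  p^4 + 19p^3 + 208p^2 + 1159p + 2037 = (p^4 + 5p^3 − 95p^2 − 765p − 1386) + (14p^3 + 303p^2 + 1924p + 3423)
  p^4 + 5p^3 − 95p^2 − 765p − 1386 = ((1/14)p − 233/196)(14p^3 + 303p^2 + 1924p + 3423) + ((25043/196)p^2 + (125215/98)p + 75129/28)
  14p^3 + 303p^2 + 1924p + 3423 = ((2744/25043)p + 31948/25043)((25043/196)p^2 + (125215/98)p + 75129/28) + (0)
Last nonzero remainder: (25043/196)p^2 + (125215/98)p + 75129/28. Dividing through by 25043/196 gives the monic gcd p^2 + 10p + 21.

p^2 + 10p + 21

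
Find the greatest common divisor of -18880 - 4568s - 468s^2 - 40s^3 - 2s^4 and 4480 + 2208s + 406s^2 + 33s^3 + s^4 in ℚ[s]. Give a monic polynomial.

80 + 18s + s^2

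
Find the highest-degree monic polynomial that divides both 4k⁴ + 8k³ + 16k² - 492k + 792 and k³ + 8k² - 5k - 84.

k - 3

Repeated division with remainder:
  4k⁴ + 8k³ + 16k² - 492k + 792 = (4k - 24)(k³ + 8k² - 5k - 84) + (228k² - 276k - 1224)
  k³ + 8k² - 5k - 84 = ((1/228)k + 175/4332)(228k² - 276k - 1224) + ((4158/361)k - 12474/361)
  228k² - 276k - 1224 = ((13718/693)k + 24548/693)((4158/361)k - 12474/361) + (0)
Last nonzero remainder: (4158/361)k - 12474/361. Dividing through by 4158/361 gives the monic gcd k - 3.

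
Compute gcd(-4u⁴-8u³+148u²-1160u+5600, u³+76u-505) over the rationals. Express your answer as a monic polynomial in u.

Repeated division with remainder:
  -4u⁴-8u³+148u²-1160u+5600 = (-4u-8)(u³+76u-505) + (452u²-2572u+1560)
  u³+76u-505 = ((1/452)u+643/51076)(452u²-2572u+1560) + ((1339823/12769)u-6699115/12769)
  452u²-2572u+1560 = ((5771588/1339823)u-3983928/1339823)((1339823/12769)u-6699115/12769) + (0)
Last nonzero remainder: (1339823/12769)u-6699115/12769. Dividing through by 1339823/12769 gives the monic gcd u-5.

u-5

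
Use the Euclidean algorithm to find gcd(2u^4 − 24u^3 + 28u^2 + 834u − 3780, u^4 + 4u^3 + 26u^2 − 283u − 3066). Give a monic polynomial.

u^2 − u − 42

Repeated division with remainder:
  2u^4 − 24u^3 + 28u^2 + 834u − 3780 = (2)(u^4 + 4u^3 + 26u^2 − 283u − 3066) + (−32u^3 − 24u^2 + 1400u + 2352)
  u^4 + 4u^3 + 26u^2 − 283u − 3066 = (−(1/32)u − 13/128)(−32u^3 − 24u^2 + 1400u + 2352) + ((1077/16)u^2 − (1077/16)u − 22617/8)
  −32u^3 − 24u^2 + 1400u + 2352 = (−(512/1077)u − 896/1077)((1077/16)u^2 − (1077/16)u − 22617/8) + (0)
Last nonzero remainder: (1077/16)u^2 − (1077/16)u − 22617/8. Dividing through by 1077/16 gives the monic gcd u^2 − u − 42.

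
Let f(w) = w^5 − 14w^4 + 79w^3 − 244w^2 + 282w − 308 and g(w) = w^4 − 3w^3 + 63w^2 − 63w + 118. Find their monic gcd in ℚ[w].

w^2 − w + 2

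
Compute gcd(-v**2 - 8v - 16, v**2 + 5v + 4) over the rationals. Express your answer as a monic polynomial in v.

Apply the Euclidean algorithm:
  -v**2 - 8v - 16 = (-1)(v**2 + 5v + 4) + (-3v - 12)
  v**2 + 5v + 4 = (-(1/3)v - 1/3)(-3v - 12) + (0)
Last nonzero remainder: -3v - 12. Dividing through by -3 gives the monic gcd v + 4.

v + 4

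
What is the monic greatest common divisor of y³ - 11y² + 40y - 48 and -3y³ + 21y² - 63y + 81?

y - 3

Euclidean algorithm in ℚ[y]:
  y³ - 11y² + 40y - 48 = (-1/3)(-3y³ + 21y² - 63y + 81) + (-4y² + 19y - 21)
  -3y³ + 21y² - 63y + 81 = ((3/4)y - 27/16)(-4y² + 19y - 21) + (-(243/16)y + 729/16)
  -4y² + 19y - 21 = ((64/243)y - 112/243)(-(243/16)y + 729/16) + (0)
Last nonzero remainder: -(243/16)y + 729/16. Dividing through by -243/16 gives the monic gcd y - 3.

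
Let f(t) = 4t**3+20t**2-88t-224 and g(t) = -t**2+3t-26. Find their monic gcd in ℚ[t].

1

By polynomial division,
  4t**3+20t**2-88t-224 = (-4t-32)(-t**2+3t-26) + (-96t-1056)
  -t**2+3t-26 = ((1/96)t-7/48)(-96t-1056) + (-180)
  -96t-1056 = ((8/15)t+88/15)(-180) + (0)
The last nonzero remainder is the constant -180, so the polynomials are coprime and gcd = 1.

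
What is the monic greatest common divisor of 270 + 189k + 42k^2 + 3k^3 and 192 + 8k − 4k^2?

Apply the Euclidean algorithm:
  3k^3 + 42k^2 + 189k + 270 = (−(3/4)k − 12)(−4k^2 + 8k + 192) + (429k + 2574)
  −4k^2 + 8k + 192 = (−(4/429)k + 32/429)(429k + 2574) + (0)
Last nonzero remainder: 429k + 2574. Dividing through by 429 gives the monic gcd k + 6.

6 + k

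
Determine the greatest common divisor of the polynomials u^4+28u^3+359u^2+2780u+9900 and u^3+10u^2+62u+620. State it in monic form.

Repeated division with remainder:
  u^4+28u^3+359u^2+2780u+9900 = (u+18)(u^3+10u^2+62u+620) + (117u^2+1044u-1260)
  u^3+10u^2+62u+620 = ((1/117)u+14/1521)(117u^2+1044u-1260) + ((10674/169)u+106740/169)
  117u^2+1044u-1260 = ((2197/1186)u-1183/593)((10674/169)u+106740/169) + (0)
Last nonzero remainder: (10674/169)u+106740/169. Dividing through by 10674/169 gives the monic gcd u+10.

u+10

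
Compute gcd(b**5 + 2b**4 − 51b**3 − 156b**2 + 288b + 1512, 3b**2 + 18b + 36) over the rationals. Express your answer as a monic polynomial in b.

By polynomial division,
  b**5 + 2b**4 − 51b**3 − 156b**2 + 288b + 1512 = ((1/3)b**3 − (4/3)b**2 − 13b + 42)(3b**2 + 18b + 36) + (0)
Last nonzero remainder: 3b**2 + 18b + 36. Dividing through by 3 gives the monic gcd b**2 + 6b + 12.

b**2 + 6b + 12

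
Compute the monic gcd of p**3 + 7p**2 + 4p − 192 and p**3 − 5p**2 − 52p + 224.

p − 4

By polynomial division,
  p**3 + 7p**2 + 4p − 192 = (p**3 − 5p**2 − 52p + 224) + (12p**2 + 56p − 416)
  p**3 − 5p**2 − 52p + 224 = ((1/12)p − 29/36)(12p**2 + 56p − 416) + ((250/9)p − 1000/9)
  12p**2 + 56p − 416 = ((54/125)p + 468/125)((250/9)p − 1000/9) + (0)
Last nonzero remainder: (250/9)p − 1000/9. Dividing through by 250/9 gives the monic gcd p − 4.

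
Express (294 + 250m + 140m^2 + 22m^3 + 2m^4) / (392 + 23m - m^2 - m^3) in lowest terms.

(-6 - 4m - 2m^2)/(-8 + m)

Apply the Euclidean algorithm:
  2m^4 + 22m^3 + 140m^2 + 250m + 294 = (-2m - 20)(-m^3 - m^2 + 23m + 392) + (166m^2 + 1494m + 8134)
  -m^3 - m^2 + 23m + 392 = (-(1/166)m + 4/83)(166m^2 + 1494m + 8134) + (0)
Last nonzero remainder: 166m^2 + 1494m + 8134. Dividing through by 166 gives the monic gcd m^2 + 9m + 49.
Cancel m^2 + 9m + 49 from numerator and denominator to get the reduced form.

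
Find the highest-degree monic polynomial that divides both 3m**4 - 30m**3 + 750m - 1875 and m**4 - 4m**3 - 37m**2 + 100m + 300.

m**2 - 25

Euclidean algorithm in ℚ[m]:
  3m**4 - 30m**3 + 750m - 1875 = (3)(m**4 - 4m**3 - 37m**2 + 100m + 300) + (-18m**3 + 111m**2 + 450m - 2775)
  m**4 - 4m**3 - 37m**2 + 100m + 300 = (-(1/18)m - 13/108)(-18m**3 + 111m**2 + 450m - 2775) + ((49/36)m**2 - 1225/36)
  -18m**3 + 111m**2 + 450m - 2775 = (-(648/49)m + 3996/49)((49/36)m**2 - 1225/36) + (0)
Last nonzero remainder: (49/36)m**2 - 1225/36. Dividing through by 49/36 gives the monic gcd m**2 - 25.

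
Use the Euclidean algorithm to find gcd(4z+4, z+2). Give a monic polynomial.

Euclidean algorithm in ℚ[z]:
  4z+4 = (4)(z+2) + (-4)
  z+2 = (-(1/4)z-1/2)(-4) + (0)
The last nonzero remainder is the constant -4, so the polynomials are coprime and gcd = 1.

1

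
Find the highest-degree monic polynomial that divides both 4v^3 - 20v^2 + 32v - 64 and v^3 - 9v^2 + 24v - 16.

Euclidean algorithm in ℚ[v]:
  4v^3 - 20v^2 + 32v - 64 = (4)(v^3 - 9v^2 + 24v - 16) + (16v^2 - 64v)
  v^3 - 9v^2 + 24v - 16 = ((1/16)v - 5/16)(16v^2 - 64v) + (4v - 16)
  16v^2 - 64v = (4v)(4v - 16) + (0)
Last nonzero remainder: 4v - 16. Dividing through by 4 gives the monic gcd v - 4.

v - 4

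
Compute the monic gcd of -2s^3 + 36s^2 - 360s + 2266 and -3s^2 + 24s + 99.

s - 11

Apply the Euclidean algorithm:
  -2s^3 + 36s^2 - 360s + 2266 = ((2/3)s - 20/3)(-3s^2 + 24s + 99) + (-266s + 2926)
  -3s^2 + 24s + 99 = ((3/266)s + 9/266)(-266s + 2926) + (0)
Last nonzero remainder: -266s + 2926. Dividing through by -266 gives the monic gcd s - 11.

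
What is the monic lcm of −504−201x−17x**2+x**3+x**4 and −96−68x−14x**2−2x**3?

−1008−906x−235x**2−15x**3+3x**4+x**5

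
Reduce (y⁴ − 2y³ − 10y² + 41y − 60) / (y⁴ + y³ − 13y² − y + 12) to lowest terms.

(y² − 3y + 5)/(y² − 1)

Apply the Euclidean algorithm:
  y⁴ − 2y³ − 10y² + 41y − 60 = (y⁴ + y³ − 13y² − y + 12) + (−3y³ + 3y² + 42y − 72)
  y⁴ + y³ − 13y² − y + 12 = (−(1/3)y − 2/3)(−3y³ + 3y² + 42y − 72) + (3y² + 3y − 36)
  −3y³ + 3y² + 42y − 72 = (−y + 2)(3y² + 3y − 36) + (0)
Last nonzero remainder: 3y² + 3y − 36. Dividing through by 3 gives the monic gcd y² + y − 12.
Cancel y² + y − 12 from numerator and denominator to get the reduced form.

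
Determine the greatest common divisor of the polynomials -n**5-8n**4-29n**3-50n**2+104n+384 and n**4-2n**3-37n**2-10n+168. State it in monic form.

By polynomial division,
  -n**5-8n**4-29n**3-50n**2+104n+384 = (-n-10)(n**4-2n**3-37n**2-10n+168) + (-86n**3-430n**2+172n+2064)
  n**4-2n**3-37n**2-10n+168 = (-(1/86)n+7/86)(-86n**3-430n**2+172n+2064) + (0)
Last nonzero remainder: -86n**3-430n**2+172n+2064. Dividing through by -86 gives the monic gcd n**3+5n**2-2n-24.

n**3+5n**2-2n-24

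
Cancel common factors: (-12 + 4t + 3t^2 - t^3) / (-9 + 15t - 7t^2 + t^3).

By polynomial division,
  -t^3 + 3t^2 + 4t - 12 = (-1)(t^3 - 7t^2 + 15t - 9) + (-4t^2 + 19t - 21)
  t^3 - 7t^2 + 15t - 9 = (-(1/4)t + 9/16)(-4t^2 + 19t - 21) + (-(15/16)t + 45/16)
  -4t^2 + 19t - 21 = ((64/15)t - 112/15)(-(15/16)t + 45/16) + (0)
Last nonzero remainder: -(15/16)t + 45/16. Dividing through by -15/16 gives the monic gcd t - 3.
Cancel t - 3 from numerator and denominator to get the reduced form.

(4 - t^2)/(3 - 4t + t^2)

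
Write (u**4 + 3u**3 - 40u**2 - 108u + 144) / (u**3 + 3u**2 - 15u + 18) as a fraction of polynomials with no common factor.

Repeated division with remainder:
  u**4 + 3u**3 - 40u**2 - 108u + 144 = (u)(u**3 + 3u**2 - 15u + 18) + (-25u**2 - 126u + 144)
  u**3 + 3u**2 - 15u + 18 = (-(1/25)u + 51/625)(-25u**2 - 126u + 144) + ((651/625)u + 3906/625)
  -25u**2 - 126u + 144 = (-(15625/651)u + 5000/217)((651/625)u + 3906/625) + (0)
Last nonzero remainder: (651/625)u + 3906/625. Dividing through by 651/625 gives the monic gcd u + 6.
Cancel u + 6 from numerator and denominator to get the reduced form.

(u**3 - 3u**2 - 22u + 24)/(u**2 - 3u + 3)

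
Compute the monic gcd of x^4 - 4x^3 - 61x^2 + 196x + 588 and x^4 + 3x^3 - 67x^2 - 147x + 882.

Euclidean algorithm in ℚ[x]:
  x^4 - 4x^3 - 61x^2 + 196x + 588 = (x^4 + 3x^3 - 67x^2 - 147x + 882) + (-7x^3 + 6x^2 + 343x - 294)
  x^4 + 3x^3 - 67x^2 - 147x + 882 = (-(1/7)x - 27/49)(-7x^3 + 6x^2 + 343x - 294) + (-(720/49)x^2 + 720)
  -7x^3 + 6x^2 + 343x - 294 = ((343/720)x - 49/120)(-(720/49)x^2 + 720) + (0)
Last nonzero remainder: -(720/49)x^2 + 720. Dividing through by -720/49 gives the monic gcd x^2 - 49.

x^2 - 49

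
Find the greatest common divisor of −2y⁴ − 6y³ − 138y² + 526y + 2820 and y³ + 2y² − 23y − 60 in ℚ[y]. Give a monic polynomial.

Apply the Euclidean algorithm:
  −2y⁴ − 6y³ − 138y² + 526y + 2820 = (−2y − 2)(y³ + 2y² − 23y − 60) + (−180y² + 360y + 2700)
  y³ + 2y² − 23y − 60 = (−(1/180)y − 1/45)(−180y² + 360y + 2700) + (0)
Last nonzero remainder: −180y² + 360y + 2700. Dividing through by −180 gives the monic gcd y² − 2y − 15.

y² − 2y − 15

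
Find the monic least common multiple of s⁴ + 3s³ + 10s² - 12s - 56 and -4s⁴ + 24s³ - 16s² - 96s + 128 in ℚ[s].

s⁶ - 3s⁵ - 48s³ + 96s² + 240s - 448

By polynomial division,
  s⁴ + 3s³ + 10s² - 12s - 56 = (-1/4)(-4s⁴ + 24s³ - 16s² - 96s + 128) + (9s³ + 6s² - 36s - 24)
  -4s⁴ + 24s³ - 16s² - 96s + 128 = (-(4/9)s + 80/27)(9s³ + 6s² - 36s - 24) + (-(448/9)s² + 1792/9)
  9s³ + 6s² - 36s - 24 = (-(81/448)s - 27/224)(-(448/9)s² + 1792/9) + (0)
Last nonzero remainder: -(448/9)s² + 1792/9. Dividing through by -448/9 gives the monic gcd s² - 4.
Then lcm(f, g) = f·g / gcd(f, g); expanding and making the result monic gives the answer.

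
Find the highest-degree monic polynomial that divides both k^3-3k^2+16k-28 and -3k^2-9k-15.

Apply the Euclidean algorithm:
  k^3-3k^2+16k-28 = (-(1/3)k+2)(-3k^2-9k-15) + (29k+2)
  -3k^2-9k-15 = (-(3/29)k-255/841)(29k+2) + (-12105/841)
  29k+2 = (-(24389/12105)k-1682/12105)(-12105/841) + (0)
The last nonzero remainder is the constant -12105/841, so the polynomials are coprime and gcd = 1.

1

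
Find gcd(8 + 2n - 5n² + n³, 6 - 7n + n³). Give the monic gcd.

Apply the Euclidean algorithm:
  n³ - 5n² + 2n + 8 = (n³ - 7n + 6) + (-5n² + 9n + 2)
  n³ - 7n + 6 = (-(1/5)n - 9/25)(-5n² + 9n + 2) + (-(84/25)n + 168/25)
  -5n² + 9n + 2 = ((125/84)n + 25/84)(-(84/25)n + 168/25) + (0)
Last nonzero remainder: -(84/25)n + 168/25. Dividing through by -84/25 gives the monic gcd n - 2.

-2 + n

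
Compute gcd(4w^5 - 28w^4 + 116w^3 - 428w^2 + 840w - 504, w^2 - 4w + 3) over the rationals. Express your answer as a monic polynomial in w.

w^2 - 4w + 3

By polynomial division,
  4w^5 - 28w^4 + 116w^3 - 428w^2 + 840w - 504 = (4w^3 - 12w^2 + 56w - 168)(w^2 - 4w + 3) + (0)
The last nonzero remainder w^2 - 4w + 3 is already monic.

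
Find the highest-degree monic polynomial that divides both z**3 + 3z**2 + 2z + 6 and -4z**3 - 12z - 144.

z + 3

Euclidean algorithm in ℚ[z]:
  z**3 + 3z**2 + 2z + 6 = (-1/4)(-4z**3 - 12z - 144) + (3z**2 - z - 30)
  -4z**3 - 12z - 144 = (-(4/3)z - 4/9)(3z**2 - z - 30) + (-(472/9)z - 472/3)
  3z**2 - z - 30 = (-(27/472)z + 45/236)(-(472/9)z - 472/3) + (0)
Last nonzero remainder: -(472/9)z - 472/3. Dividing through by -472/9 gives the monic gcd z + 3.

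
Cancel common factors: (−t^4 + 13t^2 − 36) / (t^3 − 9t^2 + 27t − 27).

Euclidean algorithm in ℚ[t]:
  −t^4 + 13t^2 − 36 = (−t − 9)(t^3 − 9t^2 + 27t − 27) + (−41t^2 + 216t − 279)
  t^3 − 9t^2 + 27t − 27 = (−(1/41)t + 153/1681)(−41t^2 + 216t − 279) + ((900/1681)t − 2700/1681)
  −41t^2 + 216t − 279 = (−(68921/900)t + 52111/300)((900/1681)t − 2700/1681) + (0)
Last nonzero remainder: (900/1681)t − 2700/1681. Dividing through by 900/1681 gives the monic gcd t − 3.
Cancel t − 3 from numerator and denominator to get the reduced form.

(−t^3 − 3t^2 + 4t + 12)/(t^2 − 6t + 9)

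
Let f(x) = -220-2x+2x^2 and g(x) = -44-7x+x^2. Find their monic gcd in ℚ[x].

-11+x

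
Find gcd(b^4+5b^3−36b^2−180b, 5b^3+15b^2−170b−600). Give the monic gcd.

b^2−b−30

By polynomial division,
  b^4+5b^3−36b^2−180b = ((1/5)b+2/5)(5b^3+15b^2−170b−600) + (−8b^2+8b+240)
  5b^3+15b^2−170b−600 = (−(5/8)b−5/2)(−8b^2+8b+240) + (0)
Last nonzero remainder: −8b^2+8b+240. Dividing through by −8 gives the monic gcd b^2−b−30.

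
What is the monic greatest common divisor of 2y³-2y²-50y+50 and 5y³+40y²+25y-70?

y-1

Apply the Euclidean algorithm:
  2y³-2y²-50y+50 = (2/5)(5y³+40y²+25y-70) + (-18y²-60y+78)
  5y³+40y²+25y-70 = (-(5/18)y-35/27)(-18y²-60y+78) + (-(280/9)y+280/9)
  -18y²-60y+78 = ((81/140)y+351/140)(-(280/9)y+280/9) + (0)
Last nonzero remainder: -(280/9)y+280/9. Dividing through by -280/9 gives the monic gcd y-1.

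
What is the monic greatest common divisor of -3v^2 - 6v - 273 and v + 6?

1

Apply the Euclidean algorithm:
  -3v^2 - 6v - 273 = (-3v + 12)(v + 6) + (-345)
  v + 6 = (-(1/345)v - 2/115)(-345) + (0)
The last nonzero remainder is the constant -345, so the polynomials are coprime and gcd = 1.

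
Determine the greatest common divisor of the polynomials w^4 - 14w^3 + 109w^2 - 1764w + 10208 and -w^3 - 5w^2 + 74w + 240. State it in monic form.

w - 8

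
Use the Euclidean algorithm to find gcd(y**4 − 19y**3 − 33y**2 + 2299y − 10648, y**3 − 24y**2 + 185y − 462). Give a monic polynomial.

Repeated division with remainder:
  y**4 − 19y**3 − 33y**2 + 2299y − 10648 = (y + 5)(y**3 − 24y**2 + 185y − 462) + (−98y**2 + 1836y − 8338)
  y**3 − 24y**2 + 185y − 462 = (−(1/98)y + 129/2401)(−98y**2 + 1836y − 8338) + ((3060/2401)y − 33660/2401)
  −98y**2 + 1836y − 8338 = (−(117649/1530)y + 909979/1530)((3060/2401)y − 33660/2401) + (0)
Last nonzero remainder: (3060/2401)y − 33660/2401. Dividing through by 3060/2401 gives the monic gcd y − 11.

y − 11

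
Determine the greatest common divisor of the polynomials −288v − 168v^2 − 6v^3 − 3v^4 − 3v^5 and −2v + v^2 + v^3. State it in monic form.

2v + v^2

By polynomial division,
  −3v^5 − 3v^4 − 6v^3 − 168v^2 − 288v = (−3v^2 − 12)(v^3 + v^2 − 2v) + (−156v^2 − 312v)
  v^3 + v^2 − 2v = (−(1/156)v + 1/156)(−156v^2 − 312v) + (0)
Last nonzero remainder: −156v^2 − 312v. Dividing through by −156 gives the monic gcd v^2 + 2v.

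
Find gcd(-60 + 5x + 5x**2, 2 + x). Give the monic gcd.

1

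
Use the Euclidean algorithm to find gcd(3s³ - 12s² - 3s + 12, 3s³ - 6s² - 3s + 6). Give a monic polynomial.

Apply the Euclidean algorithm:
  3s³ - 12s² - 3s + 12 = (3s³ - 6s² - 3s + 6) + (-6s² + 6)
  3s³ - 6s² - 3s + 6 = (-(1/2)s + 1)(-6s² + 6) + (0)
Last nonzero remainder: -6s² + 6. Dividing through by -6 gives the monic gcd s² - 1.

s² - 1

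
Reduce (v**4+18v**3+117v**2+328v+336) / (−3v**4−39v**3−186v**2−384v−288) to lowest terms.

Repeated division with remainder:
  v**4+18v**3+117v**2+328v+336 = (−1/3)(−3v**4−39v**3−186v**2−384v−288) + (5v**3+55v**2+200v+240)
  −3v**4−39v**3−186v**2−384v−288 = (−(3/5)v−6/5)(5v**3+55v**2+200v+240) + (0)
Last nonzero remainder: 5v**3+55v**2+200v+240. Dividing through by 5 gives the monic gcd v**3+11v**2+40v+48.
Cancel v**3+11v**2+40v+48 from numerator and denominator to get the reduced form.

(−v−7)/(3v+6)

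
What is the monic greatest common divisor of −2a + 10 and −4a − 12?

Euclidean algorithm in ℚ[a]:
  −2a + 10 = (1/2)(−4a − 12) + (16)
  −4a − 12 = (−(1/4)a − 3/4)(16) + (0)
The last nonzero remainder is the constant 16, so the polynomials are coprime and gcd = 1.

1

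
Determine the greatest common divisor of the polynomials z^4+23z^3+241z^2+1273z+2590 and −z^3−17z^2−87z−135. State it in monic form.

Apply the Euclidean algorithm:
  z^4+23z^3+241z^2+1273z+2590 = (−z−6)(−z^3−17z^2−87z−135) + (52z^2+616z+1780)
  −z^3−17z^2−87z−135 = (−(1/52)z−67/676)(52z^2+616z+1780) + ((1400/169)z+7000/169)
  52z^2+616z+1780 = ((2197/350)z+15041/350)((1400/169)z+7000/169) + (0)
Last nonzero remainder: (1400/169)z+7000/169. Dividing through by 1400/169 gives the monic gcd z+5.

z+5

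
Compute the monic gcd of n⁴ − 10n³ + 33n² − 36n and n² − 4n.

By polynomial division,
  n⁴ − 10n³ + 33n² − 36n = (n² − 6n + 9)(n² − 4n) + (0)
The last nonzero remainder n² − 4n is already monic.

n² − 4n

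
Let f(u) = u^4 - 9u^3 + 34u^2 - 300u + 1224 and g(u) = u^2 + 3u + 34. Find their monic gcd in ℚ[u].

u^2 + 3u + 34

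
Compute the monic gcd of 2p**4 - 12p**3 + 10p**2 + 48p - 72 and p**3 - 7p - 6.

p**2 - p - 6

Euclidean algorithm in ℚ[p]:
  2p**4 - 12p**3 + 10p**2 + 48p - 72 = (2p - 12)(p**3 - 7p - 6) + (24p**2 - 24p - 144)
  p**3 - 7p - 6 = ((1/24)p + 1/24)(24p**2 - 24p - 144) + (0)
Last nonzero remainder: 24p**2 - 24p - 144. Dividing through by 24 gives the monic gcd p**2 - p - 6.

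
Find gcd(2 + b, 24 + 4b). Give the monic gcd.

Euclidean algorithm in ℚ[b]:
  b + 2 = (1/4)(4b + 24) + (-4)
  4b + 24 = (-b - 6)(-4) + (0)
The last nonzero remainder is the constant -4, so the polynomials are coprime and gcd = 1.

1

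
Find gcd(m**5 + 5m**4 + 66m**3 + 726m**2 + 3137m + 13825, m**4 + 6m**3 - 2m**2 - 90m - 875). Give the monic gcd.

m**3 + 11m**2 + 53m + 175

Apply the Euclidean algorithm:
  m**5 + 5m**4 + 66m**3 + 726m**2 + 3137m + 13825 = (m - 1)(m**4 + 6m**3 - 2m**2 - 90m - 875) + (74m**3 + 814m**2 + 3922m + 12950)
  m**4 + 6m**3 - 2m**2 - 90m - 875 = ((1/74)m - 5/74)(74m**3 + 814m**2 + 3922m + 12950) + (0)
Last nonzero remainder: 74m**3 + 814m**2 + 3922m + 12950. Dividing through by 74 gives the monic gcd m**3 + 11m**2 + 53m + 175.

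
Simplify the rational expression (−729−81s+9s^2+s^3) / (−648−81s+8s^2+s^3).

(9+s)/(8+s)

By polynomial division,
  s^3+9s^2−81s−729 = (s^3+8s^2−81s−648) + (s^2−81)
  s^3+8s^2−81s−648 = (s+8)(s^2−81) + (0)
The last nonzero remainder s^2−81 is already monic.
Cancel s^2−81 from numerator and denominator to get the reduced form.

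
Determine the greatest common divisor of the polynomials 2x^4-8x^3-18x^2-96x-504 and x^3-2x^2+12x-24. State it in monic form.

x^2+12

By polynomial division,
  2x^4-8x^3-18x^2-96x-504 = (2x-4)(x^3-2x^2+12x-24) + (-50x^2-600)
  x^3-2x^2+12x-24 = (-(1/50)x+1/25)(-50x^2-600) + (0)
Last nonzero remainder: -50x^2-600. Dividing through by -50 gives the monic gcd x^2+12.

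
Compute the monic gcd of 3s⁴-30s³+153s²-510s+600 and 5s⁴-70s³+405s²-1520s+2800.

Repeated division with remainder:
  3s⁴-30s³+153s²-510s+600 = (3/5)(5s⁴-70s³+405s²-1520s+2800) + (12s³-90s²+402s-1080)
  5s⁴-70s³+405s²-1520s+2800 = ((5/12)s-65/24)(12s³-90s²+402s-1080) + (-(25/4)s²+(75/4)s-125)
  12s³-90s²+402s-1080 = (-(48/25)s+216/25)(-(25/4)s²+(75/4)s-125) + (0)
Last nonzero remainder: -(25/4)s²+(75/4)s-125. Dividing through by -25/4 gives the monic gcd s²-3s+20.

s²-3s+20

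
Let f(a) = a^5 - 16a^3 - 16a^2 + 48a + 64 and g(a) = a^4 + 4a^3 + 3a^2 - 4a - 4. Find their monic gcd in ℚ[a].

a^2 + 4a + 4

Repeated division with remainder:
  a^5 - 16a^3 - 16a^2 + 48a + 64 = (a - 4)(a^4 + 4a^3 + 3a^2 - 4a - 4) + (-3a^3 + 36a + 48)
  a^4 + 4a^3 + 3a^2 - 4a - 4 = (-(1/3)a - 4/3)(-3a^3 + 36a + 48) + (15a^2 + 60a + 60)
  -3a^3 + 36a + 48 = (-(1/5)a + 4/5)(15a^2 + 60a + 60) + (0)
Last nonzero remainder: 15a^2 + 60a + 60. Dividing through by 15 gives the monic gcd a^2 + 4a + 4.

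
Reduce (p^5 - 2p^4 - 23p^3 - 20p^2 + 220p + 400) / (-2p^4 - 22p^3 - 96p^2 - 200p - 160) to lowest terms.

Euclidean algorithm in ℚ[p]:
  p^5 - 2p^4 - 23p^3 - 20p^2 + 220p + 400 = (-(1/2)p + 13/2)(-2p^4 - 22p^3 - 96p^2 - 200p - 160) + (72p^3 + 504p^2 + 1440p + 1440)
  -2p^4 - 22p^3 - 96p^2 - 200p - 160 = (-(1/36)p - 1/9)(72p^3 + 504p^2 + 1440p + 1440) + (0)
Last nonzero remainder: 72p^3 + 504p^2 + 1440p + 1440. Dividing through by 72 gives the monic gcd p^3 + 7p^2 + 20p + 20.
Cancel p^3 + 7p^2 + 20p + 20 from numerator and denominator to get the reduced form.

(-p^2 + 9p - 20)/(2p + 8)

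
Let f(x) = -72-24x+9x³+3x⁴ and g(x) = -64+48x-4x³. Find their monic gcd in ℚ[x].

Apply the Euclidean algorithm:
  3x⁴+9x³-24x-72 = (-(3/4)x-9/4)(-4x³+48x-64) + (36x²+36x-216)
  -4x³+48x-64 = (-(1/9)x+1/9)(36x²+36x-216) + (20x-40)
  36x²+36x-216 = ((9/5)x+27/5)(20x-40) + (0)
Last nonzero remainder: 20x-40. Dividing through by 20 gives the monic gcd x-2.

-2+x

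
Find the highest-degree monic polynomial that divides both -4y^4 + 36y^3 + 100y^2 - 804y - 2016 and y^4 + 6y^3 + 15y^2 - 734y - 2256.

y^2 - 5y - 24

By polynomial division,
  -4y^4 + 36y^3 + 100y^2 - 804y - 2016 = (-4)(y^4 + 6y^3 + 15y^2 - 734y - 2256) + (60y^3 + 160y^2 - 3740y - 11040)
  y^4 + 6y^3 + 15y^2 - 734y - 2256 = ((1/60)y + 1/18)(60y^3 + 160y^2 - 3740y - 11040) + ((616/9)y^2 - (3080/9)y - 4928/3)
  60y^3 + 160y^2 - 3740y - 11040 = ((135/154)y + 1035/154)((616/9)y^2 - (3080/9)y - 4928/3) + (0)
Last nonzero remainder: (616/9)y^2 - (3080/9)y - 4928/3. Dividing through by 616/9 gives the monic gcd y^2 - 5y - 24.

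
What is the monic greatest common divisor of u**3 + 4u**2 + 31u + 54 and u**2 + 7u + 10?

Euclidean algorithm in ℚ[u]:
  u**3 + 4u**2 + 31u + 54 = (u − 3)(u**2 + 7u + 10) + (42u + 84)
  u**2 + 7u + 10 = ((1/42)u + 5/42)(42u + 84) + (0)
Last nonzero remainder: 42u + 84. Dividing through by 42 gives the monic gcd u + 2.

u + 2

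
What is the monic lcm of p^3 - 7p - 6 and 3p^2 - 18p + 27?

p^4 - 3p^3 - 7p^2 + 15p + 18

Euclidean algorithm in ℚ[p]:
  p^3 - 7p - 6 = ((1/3)p + 2)(3p^2 - 18p + 27) + (20p - 60)
  3p^2 - 18p + 27 = ((3/20)p - 9/20)(20p - 60) + (0)
Last nonzero remainder: 20p - 60. Dividing through by 20 gives the monic gcd p - 3.
Then lcm(f, g) = f·g / gcd(f, g); expanding and making the result monic gives the answer.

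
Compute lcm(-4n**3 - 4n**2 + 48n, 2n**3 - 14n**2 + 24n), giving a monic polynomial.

n**4 - 3n**3 - 16n**2 + 48n

Apply the Euclidean algorithm:
  -4n**3 - 4n**2 + 48n = (-2)(2n**3 - 14n**2 + 24n) + (-32n**2 + 96n)
  2n**3 - 14n**2 + 24n = (-(1/16)n + 1/4)(-32n**2 + 96n) + (0)
Last nonzero remainder: -32n**2 + 96n. Dividing through by -32 gives the monic gcd n**2 - 3n.
Then lcm(f, g) = f·g / gcd(f, g); expanding and making the result monic gives the answer.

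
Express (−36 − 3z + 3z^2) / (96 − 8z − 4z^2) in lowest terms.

Repeated division with remainder:
  3z^2 − 3z − 36 = (−3/4)(−4z^2 − 8z + 96) + (−9z + 36)
  −4z^2 − 8z + 96 = ((4/9)z + 8/3)(−9z + 36) + (0)
Last nonzero remainder: −9z + 36. Dividing through by −9 gives the monic gcd z − 4.
Cancel z − 4 from numerator and denominator to get the reduced form.

(−9 − 3z)/(24 + 4z)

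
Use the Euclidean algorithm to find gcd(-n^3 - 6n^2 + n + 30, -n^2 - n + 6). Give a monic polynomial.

n^2 + n - 6

By polynomial division,
  -n^3 - 6n^2 + n + 30 = (n + 5)(-n^2 - n + 6) + (0)
Last nonzero remainder: -n^2 - n + 6. Dividing through by -1 gives the monic gcd n^2 + n - 6.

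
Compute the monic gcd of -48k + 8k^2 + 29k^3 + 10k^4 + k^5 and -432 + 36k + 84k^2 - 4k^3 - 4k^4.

Euclidean algorithm in ℚ[k]:
  k^5 + 10k^4 + 29k^3 + 8k^2 - 48k = (-(1/4)k - 9/4)(-4k^4 - 4k^3 + 84k^2 + 36k - 432) + (41k^3 + 206k^2 - 75k - 972)
  -4k^4 - 4k^3 + 84k^2 + 36k - 432 = (-(4/41)k + 660/1681)(41k^3 + 206k^2 - 75k - 972) + (-(7056/1681)k^2 - (49392/1681)k - 84672/1681)
  41k^3 + 206k^2 - 75k - 972 = (-(68921/7056)k + 15129/784)(-(7056/1681)k^2 - (49392/1681)k - 84672/1681) + (0)
Last nonzero remainder: -(7056/1681)k^2 - (49392/1681)k - 84672/1681. Dividing through by -7056/1681 gives the monic gcd k^2 + 7k + 12.

12 + 7k + k^2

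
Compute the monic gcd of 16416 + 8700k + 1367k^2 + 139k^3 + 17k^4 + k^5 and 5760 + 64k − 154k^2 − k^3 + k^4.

Repeated division with remainder:
  k^5 + 17k^4 + 139k^3 + 1367k^2 + 8700k + 16416 = (k + 18)(k^4 − k^3 − 154k^2 + 64k + 5760) + (311k^3 + 4075k^2 + 1788k − 87264)
  k^4 − k^3 − 154k^2 + 64k + 5760 = ((1/311)k − 4386/96721)(311k^3 + 4075k^2 + 1788k − 87264) + ((2421848/96721)k^2 + (41171416/96721)k + 174373056/96721)
  311k^3 + 4075k^2 + 1788k − 87264 = ((30080231/2421848)k − 29306463/605462)((2421848/96721)k^2 + (41171416/96721)k + 174373056/96721) + (0)
Last nonzero remainder: (2421848/96721)k^2 + (41171416/96721)k + 174373056/96721. Dividing through by 2421848/96721 gives the monic gcd k^2 + 17k + 72.

72 + 17k + k^2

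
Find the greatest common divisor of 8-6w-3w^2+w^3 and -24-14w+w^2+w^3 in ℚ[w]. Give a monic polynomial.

-8-2w+w^2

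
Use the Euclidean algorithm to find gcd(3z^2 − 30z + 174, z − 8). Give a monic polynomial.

1

Apply the Euclidean algorithm:
  3z^2 − 30z + 174 = (3z − 6)(z − 8) + (126)
  z − 8 = ((1/126)z − 4/63)(126) + (0)
The last nonzero remainder is the constant 126, so the polynomials are coprime and gcd = 1.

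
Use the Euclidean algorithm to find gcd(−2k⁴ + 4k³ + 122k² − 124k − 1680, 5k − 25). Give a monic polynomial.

k − 5

By polynomial division,
  −2k⁴ + 4k³ + 122k² − 124k − 1680 = (−(2/5)k³ − (6/5)k² + (92/5)k + 336/5)(5k − 25) + (0)
Last nonzero remainder: 5k − 25. Dividing through by 5 gives the monic gcd k − 5.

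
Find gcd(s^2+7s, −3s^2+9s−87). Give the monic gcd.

Apply the Euclidean algorithm:
  s^2+7s = (−1/3)(−3s^2+9s−87) + (10s−29)
  −3s^2+9s−87 = (−(3/10)s+3/100)(10s−29) + (−8613/100)
  10s−29 = (−(1000/8613)s+100/297)(−8613/100) + (0)
The last nonzero remainder is the constant −8613/100, so the polynomials are coprime and gcd = 1.

1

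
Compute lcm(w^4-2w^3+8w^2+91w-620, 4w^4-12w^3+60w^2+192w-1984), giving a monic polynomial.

w^5+2w^4+123w^2-256w-2480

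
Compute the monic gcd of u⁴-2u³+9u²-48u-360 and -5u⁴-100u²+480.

u²+24

Repeated division with remainder:
  u⁴-2u³+9u²-48u-360 = (-1/5)(-5u⁴-100u²+480) + (-2u³-11u²-48u-264)
  -5u⁴-100u²+480 = ((5/2)u-55/4)(-2u³-11u²-48u-264) + (-(525/4)u²-3150)
  -2u³-11u²-48u-264 = ((8/525)u+44/525)(-(525/4)u²-3150) + (0)
Last nonzero remainder: -(525/4)u²-3150. Dividing through by -525/4 gives the monic gcd u²+24.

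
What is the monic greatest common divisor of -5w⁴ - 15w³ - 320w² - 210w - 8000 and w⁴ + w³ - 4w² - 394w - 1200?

Apply the Euclidean algorithm:
  -5w⁴ - 15w³ - 320w² - 210w - 8000 = (-5)(w⁴ + w³ - 4w² - 394w - 1200) + (-10w³ - 340w² - 2180w - 14000)
  w⁴ + w³ - 4w² - 394w - 1200 = (-(1/10)w + 33/10)(-10w³ - 340w² - 2180w - 14000) + (900w² + 5400w + 45000)
  -10w³ - 340w² - 2180w - 14000 = (-(1/90)w - 14/45)(900w² + 5400w + 45000) + (0)
Last nonzero remainder: 900w² + 5400w + 45000. Dividing through by 900 gives the monic gcd w² + 6w + 50.

w² + 6w + 50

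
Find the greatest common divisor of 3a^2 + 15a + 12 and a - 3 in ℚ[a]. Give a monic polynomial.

1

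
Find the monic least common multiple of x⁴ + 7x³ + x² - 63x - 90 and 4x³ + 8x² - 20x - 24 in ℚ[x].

x⁶ + 6x⁵ - 8x⁴ - 78x³ - 29x² + 216x + 180

Repeated division with remainder:
  x⁴ + 7x³ + x² - 63x - 90 = ((1/4)x + 5/4)(4x³ + 8x² - 20x - 24) + (-4x² - 32x - 60)
  4x³ + 8x² - 20x - 24 = (-x + 6)(-4x² - 32x - 60) + (112x + 336)
  -4x² - 32x - 60 = (-(1/28)x - 5/28)(112x + 336) + (0)
Last nonzero remainder: 112x + 336. Dividing through by 112 gives the monic gcd x + 3.
Then lcm(f, g) = f·g / gcd(f, g); expanding and making the result monic gives the answer.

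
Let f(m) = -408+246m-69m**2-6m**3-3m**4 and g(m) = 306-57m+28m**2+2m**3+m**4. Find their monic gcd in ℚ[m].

Euclidean algorithm in ℚ[m]:
  -3m**4-6m**3-69m**2+246m-408 = (-3)(m**4+2m**3+28m**2-57m+306) + (15m**2+75m+510)
  m**4+2m**3+28m**2-57m+306 = ((1/15)m**2-(1/5)m+3/5)(15m**2+75m+510) + (0)
Last nonzero remainder: 15m**2+75m+510. Dividing through by 15 gives the monic gcd m**2+5m+34.

34+5m+m**2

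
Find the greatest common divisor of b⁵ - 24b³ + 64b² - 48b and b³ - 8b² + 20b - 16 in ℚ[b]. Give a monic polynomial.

b² - 4b + 4

Apply the Euclidean algorithm:
  b⁵ - 24b³ + 64b² - 48b = (b² + 8b + 20)(b³ - 8b² + 20b - 16) + (80b² - 320b + 320)
  b³ - 8b² + 20b - 16 = ((1/80)b - 1/20)(80b² - 320b + 320) + (0)
Last nonzero remainder: 80b² - 320b + 320. Dividing through by 80 gives the monic gcd b² - 4b + 4.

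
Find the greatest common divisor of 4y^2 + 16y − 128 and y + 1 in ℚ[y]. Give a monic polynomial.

1

Repeated division with remainder:
  4y^2 + 16y − 128 = (4y + 12)(y + 1) + (−140)
  y + 1 = (−(1/140)y − 1/140)(−140) + (0)
The last nonzero remainder is the constant −140, so the polynomials are coprime and gcd = 1.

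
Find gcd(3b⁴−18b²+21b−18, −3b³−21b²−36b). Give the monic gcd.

Euclidean algorithm in ℚ[b]:
  3b⁴−18b²+21b−18 = (−b+7)(−3b³−21b²−36b) + (93b²+273b−18)
  −3b³−21b²−36b = (−(1/31)b−126/961)(93b²+273b−18) + (−(756/961)b−2268/961)
  93b²+273b−18 = (−(29791/252)b+961/126)(−(756/961)b−2268/961) + (0)
Last nonzero remainder: −(756/961)b−2268/961. Dividing through by −756/961 gives the monic gcd b+3.

b+3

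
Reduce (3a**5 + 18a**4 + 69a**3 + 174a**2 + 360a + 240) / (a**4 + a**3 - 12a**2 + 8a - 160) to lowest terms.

(3a**3 + 18a**2 + 45a + 30)/(a**2 + a - 20)

Euclidean algorithm in ℚ[a]:
  3a**5 + 18a**4 + 69a**3 + 174a**2 + 360a + 240 = (3a + 15)(a**4 + a**3 - 12a**2 + 8a - 160) + (90a**3 + 330a**2 + 720a + 2640)
  a**4 + a**3 - 12a**2 + 8a - 160 = ((1/90)a - 4/135)(90a**3 + 330a**2 + 720a + 2640) + (-(92/9)a**2 - 736/9)
  90a**3 + 330a**2 + 720a + 2640 = (-(405/46)a - 1485/46)(-(92/9)a**2 - 736/9) + (0)
Last nonzero remainder: -(92/9)a**2 - 736/9. Dividing through by -92/9 gives the monic gcd a**2 + 8.
Cancel a**2 + 8 from numerator and denominator to get the reduced form.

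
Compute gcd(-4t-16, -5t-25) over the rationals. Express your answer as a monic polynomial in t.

1

Apply the Euclidean algorithm:
  -4t-16 = (4/5)(-5t-25) + (4)
  -5t-25 = (-(5/4)t-25/4)(4) + (0)
The last nonzero remainder is the constant 4, so the polynomials are coprime and gcd = 1.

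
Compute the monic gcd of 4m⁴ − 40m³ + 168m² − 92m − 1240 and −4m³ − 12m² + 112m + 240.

Apply the Euclidean algorithm:
  4m⁴ − 40m³ + 168m² − 92m − 1240 = (−m + 13)(−4m³ − 12m² + 112m + 240) + (436m² − 1308m − 4360)
  −4m³ − 12m² + 112m + 240 = (−(1/109)m − 6/109)(436m² − 1308m − 4360) + (0)
Last nonzero remainder: 436m² − 1308m − 4360. Dividing through by 436 gives the monic gcd m² − 3m − 10.

m² − 3m − 10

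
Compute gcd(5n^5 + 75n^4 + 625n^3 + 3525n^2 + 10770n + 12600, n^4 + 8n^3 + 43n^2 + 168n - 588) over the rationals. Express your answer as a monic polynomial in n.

n^2 + 3n + 42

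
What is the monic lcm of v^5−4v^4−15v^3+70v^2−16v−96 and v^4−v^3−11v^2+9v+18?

v^6−v^5−27v^4+25v^3+194v^2−144v−288

Apply the Euclidean algorithm:
  v^5−4v^4−15v^3+70v^2−16v−96 = (v−3)(v^4−v^3−11v^2+9v+18) + (−7v^3+28v^2−7v−42)
  v^4−v^3−11v^2+9v+18 = (−(1/7)v−3/7)(−7v^3+28v^2−7v−42) + (0)
Last nonzero remainder: −7v^3+28v^2−7v−42. Dividing through by −7 gives the monic gcd v^3−4v^2+v+6.
Then lcm(f, g) = f·g / gcd(f, g); expanding and making the result monic gives the answer.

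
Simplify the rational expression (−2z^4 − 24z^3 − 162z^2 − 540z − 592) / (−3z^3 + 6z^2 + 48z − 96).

(2z^3 + 16z^2 + 98z + 148)/(3z^2 − 18z + 24)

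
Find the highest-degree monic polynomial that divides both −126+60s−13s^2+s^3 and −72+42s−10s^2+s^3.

Apply the Euclidean algorithm:
  s^3−13s^2+60s−126 = (s^3−10s^2+42s−72) + (−3s^2+18s−54)
  s^3−10s^2+42s−72 = (−(1/3)s+4/3)(−3s^2+18s−54) + (0)
Last nonzero remainder: −3s^2+18s−54. Dividing through by −3 gives the monic gcd s^2−6s+18.

18−6s+s^2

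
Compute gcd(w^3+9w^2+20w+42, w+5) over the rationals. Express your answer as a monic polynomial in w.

By polynomial division,
  w^3+9w^2+20w+42 = (w^2+4w)(w+5) + (42)
  w+5 = ((1/42)w+5/42)(42) + (0)
The last nonzero remainder is the constant 42, so the polynomials are coprime and gcd = 1.

1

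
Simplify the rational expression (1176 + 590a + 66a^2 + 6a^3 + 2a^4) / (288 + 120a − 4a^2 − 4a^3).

(−49 + 4a − a^2)/(−12 + 2a)

By polynomial division,
  2a^4 + 6a^3 + 66a^2 + 590a + 1176 = (−(1/2)a − 1)(−4a^3 − 4a^2 + 120a + 288) + (122a^2 + 854a + 1464)
  −4a^3 − 4a^2 + 120a + 288 = (−(2/61)a + 12/61)(122a^2 + 854a + 1464) + (0)
Last nonzero remainder: 122a^2 + 854a + 1464. Dividing through by 122 gives the monic gcd a^2 + 7a + 12.
Cancel a^2 + 7a + 12 from numerator and denominator to get the reduced form.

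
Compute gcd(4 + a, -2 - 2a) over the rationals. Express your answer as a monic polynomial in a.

1

Repeated division with remainder:
  a + 4 = (-1/2)(-2a - 2) + (3)
  -2a - 2 = (-(2/3)a - 2/3)(3) + (0)
The last nonzero remainder is the constant 3, so the polynomials are coprime and gcd = 1.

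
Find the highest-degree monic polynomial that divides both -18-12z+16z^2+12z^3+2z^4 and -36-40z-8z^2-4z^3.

1+z

Repeated division with remainder:
  2z^4+12z^3+16z^2-12z-18 = (-(1/2)z-2)(-4z^3-8z^2-40z-36) + (-20z^2-110z-90)
  -4z^3-8z^2-40z-36 = ((1/5)z-7/10)(-20z^2-110z-90) + (-99z-99)
  -20z^2-110z-90 = ((20/99)z+10/11)(-99z-99) + (0)
Last nonzero remainder: -99z-99. Dividing through by -99 gives the monic gcd z+1.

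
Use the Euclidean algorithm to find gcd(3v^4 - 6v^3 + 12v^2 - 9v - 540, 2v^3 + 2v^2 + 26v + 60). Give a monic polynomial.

v^2 - v + 15

Apply the Euclidean algorithm:
  3v^4 - 6v^3 + 12v^2 - 9v - 540 = ((3/2)v - 9/2)(2v^3 + 2v^2 + 26v + 60) + (-18v^2 + 18v - 270)
  2v^3 + 2v^2 + 26v + 60 = (-(1/9)v - 2/9)(-18v^2 + 18v - 270) + (0)
Last nonzero remainder: -18v^2 + 18v - 270. Dividing through by -18 gives the monic gcd v^2 - v + 15.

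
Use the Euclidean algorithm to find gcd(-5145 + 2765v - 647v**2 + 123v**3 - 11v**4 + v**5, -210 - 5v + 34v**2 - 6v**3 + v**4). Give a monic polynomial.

-105 + 50v - 8v**2 + v**3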